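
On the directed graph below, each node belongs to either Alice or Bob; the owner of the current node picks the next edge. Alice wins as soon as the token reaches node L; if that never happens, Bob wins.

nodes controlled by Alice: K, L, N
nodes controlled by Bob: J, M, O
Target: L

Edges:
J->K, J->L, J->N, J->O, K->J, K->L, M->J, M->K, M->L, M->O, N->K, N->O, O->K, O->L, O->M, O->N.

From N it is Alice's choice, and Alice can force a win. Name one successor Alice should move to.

A0 = {L}
A1: add {K} — K (Alice) has K→L.
A2: add {N} — N (Alice) has N→K.
A3 = A2; e.g. J (Bob) can still go to O. Fixed point.
From N, successor K is in the attractor (rank 1); the other successor O is not.

K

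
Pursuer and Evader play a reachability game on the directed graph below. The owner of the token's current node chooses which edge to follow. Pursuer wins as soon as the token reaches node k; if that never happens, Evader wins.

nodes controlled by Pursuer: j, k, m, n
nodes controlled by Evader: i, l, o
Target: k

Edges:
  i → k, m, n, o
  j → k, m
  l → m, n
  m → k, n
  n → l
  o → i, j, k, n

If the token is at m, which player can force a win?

A0 = {k}
A1: add {j, m} — j (Pursuer) has j→k; m (Pursuer) has m→k.
A2 = A1; e.g. i (Evader) can still go to n. Fixed point.
m ∈ A1, so Pursuer can force the target.

Pursuer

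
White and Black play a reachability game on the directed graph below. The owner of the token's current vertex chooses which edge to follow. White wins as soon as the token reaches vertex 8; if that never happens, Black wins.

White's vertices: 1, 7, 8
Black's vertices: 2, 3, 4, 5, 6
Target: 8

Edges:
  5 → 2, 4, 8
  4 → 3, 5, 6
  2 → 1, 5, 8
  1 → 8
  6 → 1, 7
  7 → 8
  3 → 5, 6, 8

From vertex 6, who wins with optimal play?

A0 = {8}
A1: add {1, 7} — 1 (White) has 1→8; 7 (White) has 7→8.
A2: add {6} — 6 (Black): all of {1, 7} already in.
A3 = A2; e.g. 2 (Black) can still go to 5. Fixed point.
6 ∈ A2, so White can force the target.

White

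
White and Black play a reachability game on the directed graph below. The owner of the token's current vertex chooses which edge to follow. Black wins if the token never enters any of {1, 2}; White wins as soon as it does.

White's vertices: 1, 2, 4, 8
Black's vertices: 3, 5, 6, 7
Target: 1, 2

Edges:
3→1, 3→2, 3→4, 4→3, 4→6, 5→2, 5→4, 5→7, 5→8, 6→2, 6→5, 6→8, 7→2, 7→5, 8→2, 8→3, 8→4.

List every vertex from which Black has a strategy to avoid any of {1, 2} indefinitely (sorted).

A0 = {1, 2}
A1: add {8} — 8 (White) has 8→2.
A2 = A1; e.g. 3 (Black) can still go to 4. Fixed point.
White's attractor = {1, 2, 8}; Black avoids the target exactly from the complement.

3, 4, 5, 6, 7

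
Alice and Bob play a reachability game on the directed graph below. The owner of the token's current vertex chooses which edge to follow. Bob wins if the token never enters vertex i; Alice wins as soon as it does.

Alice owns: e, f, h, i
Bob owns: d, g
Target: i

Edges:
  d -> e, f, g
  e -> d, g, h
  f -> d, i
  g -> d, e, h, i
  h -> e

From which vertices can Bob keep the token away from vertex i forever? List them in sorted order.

d, e, g, h

A0 = {i}
A1: add {f} — f (Alice) has f→i.
A2 = A1; e.g. d (Bob) can still go to e. Fixed point.
Alice's attractor = {f, i}; Bob avoids the target exactly from the complement.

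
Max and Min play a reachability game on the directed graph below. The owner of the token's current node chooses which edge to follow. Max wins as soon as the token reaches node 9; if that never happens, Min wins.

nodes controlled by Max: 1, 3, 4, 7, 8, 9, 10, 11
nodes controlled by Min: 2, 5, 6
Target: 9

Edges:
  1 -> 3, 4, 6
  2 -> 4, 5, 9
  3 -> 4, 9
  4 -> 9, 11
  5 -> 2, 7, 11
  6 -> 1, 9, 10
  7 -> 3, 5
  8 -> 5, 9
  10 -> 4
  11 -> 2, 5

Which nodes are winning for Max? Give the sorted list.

1, 3, 4, 6, 7, 8, 9, 10

A0 = {9}
A1: add {3, 4, 8} — 3 (Max) has 3→9; 4 (Max) has 4→9; 8 (Max) has 8→9.
A2: add {1, 7, 10} — 1 (Max) has 1→3; 7 (Max) has 7→3; 10 (Max) has 10→4.
A3: add {6} — 6 (Min): all of {1, 9, 10} already in.
A4 = A3; e.g. 2 (Min) can still go to 5. Fixed point.
Max's winning region = {1, 3, 4, 6, 7, 8, 9, 10}.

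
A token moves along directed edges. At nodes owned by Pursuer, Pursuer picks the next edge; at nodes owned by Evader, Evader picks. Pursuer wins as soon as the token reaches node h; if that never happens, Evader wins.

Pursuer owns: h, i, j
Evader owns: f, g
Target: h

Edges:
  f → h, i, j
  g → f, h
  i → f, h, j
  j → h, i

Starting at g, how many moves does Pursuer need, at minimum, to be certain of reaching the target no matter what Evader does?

3

A0 = {h}
A1: add {i, j} — i (Pursuer) has i→h; j (Pursuer) has j→h.
A2: add {f} — f (Evader): all of {h, i, j} already in.
A3: add {g} — g (Evader): all of {f, h} already in.
A3 = all vertices. Fixed point.
g enters the attractor at level 3, so Pursuer can force the target in 3 moves from there.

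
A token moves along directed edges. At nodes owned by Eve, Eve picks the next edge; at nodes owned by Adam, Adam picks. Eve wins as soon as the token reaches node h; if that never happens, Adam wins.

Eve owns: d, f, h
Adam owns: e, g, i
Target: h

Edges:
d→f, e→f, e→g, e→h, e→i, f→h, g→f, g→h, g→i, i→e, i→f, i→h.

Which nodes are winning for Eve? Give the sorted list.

A0 = {h}
A1: add {f} — f (Eve) has f→h.
A2: add {d} — d (Eve) has d→f.
A3 = A2; e.g. e (Adam) can still go to g. Fixed point.
Eve's winning region = {d, f, h}.

d, f, h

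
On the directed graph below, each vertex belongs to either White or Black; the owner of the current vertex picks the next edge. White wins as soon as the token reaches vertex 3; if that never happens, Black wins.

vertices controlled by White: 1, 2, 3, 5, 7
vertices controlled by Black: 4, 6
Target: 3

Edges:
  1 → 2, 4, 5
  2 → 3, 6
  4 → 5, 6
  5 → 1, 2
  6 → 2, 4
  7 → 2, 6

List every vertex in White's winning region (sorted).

1, 2, 3, 5, 7

A0 = {3}
A1: add {2} — 2 (White) has 2→3.
A2: add {1, 5, 7} — 1 (White) has 1→2; 5 (White) has 5→2; 7 (White) has 7→2.
A3 = A2; e.g. 4 (Black) can still go to 6. Fixed point.
White's winning region = {1, 2, 3, 5, 7}.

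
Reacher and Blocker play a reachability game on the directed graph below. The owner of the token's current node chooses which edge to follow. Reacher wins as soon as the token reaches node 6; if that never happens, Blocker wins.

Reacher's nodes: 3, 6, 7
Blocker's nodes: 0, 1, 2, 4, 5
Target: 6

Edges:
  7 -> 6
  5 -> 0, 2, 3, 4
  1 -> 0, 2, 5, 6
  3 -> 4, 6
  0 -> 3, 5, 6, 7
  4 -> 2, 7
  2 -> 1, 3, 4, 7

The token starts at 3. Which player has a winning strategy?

A0 = {6}
A1: add {3, 7} — 3 (Reacher) has 3→6; 7 (Reacher) has 7→6.
A2 = A1; e.g. 0 (Blocker) can still go to 5. Fixed point.
3 ∈ A1, so Reacher can force the target.

Reacher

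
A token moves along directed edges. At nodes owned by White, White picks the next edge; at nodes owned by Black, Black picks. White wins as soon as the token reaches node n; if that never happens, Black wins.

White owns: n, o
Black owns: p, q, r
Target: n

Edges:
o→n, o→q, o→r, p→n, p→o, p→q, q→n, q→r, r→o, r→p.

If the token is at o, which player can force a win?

A0 = {n}
A1: add {o} — o (White) has o→n.
A2 = A1; e.g. p (Black) can still go to q. Fixed point.
o ∈ A1, so White can force the target.

White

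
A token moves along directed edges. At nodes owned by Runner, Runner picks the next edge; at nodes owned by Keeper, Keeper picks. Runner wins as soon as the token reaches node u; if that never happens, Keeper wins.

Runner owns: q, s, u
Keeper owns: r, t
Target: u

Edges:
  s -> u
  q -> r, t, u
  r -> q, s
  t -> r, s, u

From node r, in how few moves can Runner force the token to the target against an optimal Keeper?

2

A0 = {u}
A1: add {q, s} — q (Runner) has q→u; s (Runner) has s→u.
A2: add {r} — r (Keeper): all of {q, s} already in.
r enters the attractor at level 2, so Runner can force the target in 2 moves from there.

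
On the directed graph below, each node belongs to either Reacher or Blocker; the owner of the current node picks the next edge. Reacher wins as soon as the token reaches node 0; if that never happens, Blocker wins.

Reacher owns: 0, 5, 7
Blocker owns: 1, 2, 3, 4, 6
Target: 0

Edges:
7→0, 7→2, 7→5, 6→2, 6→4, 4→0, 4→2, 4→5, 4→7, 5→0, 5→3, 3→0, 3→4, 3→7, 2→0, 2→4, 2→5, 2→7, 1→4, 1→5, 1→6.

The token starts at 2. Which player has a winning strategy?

A0 = {0}
A1: add {5, 7} — 5 (Reacher) has 5→0; 7 (Reacher) has 7→0.
A2 = A1; e.g. 1 (Blocker) can still go to 4. Fixed point.
2 never enters the attractor, so Blocker can avoid the target forever.

Blocker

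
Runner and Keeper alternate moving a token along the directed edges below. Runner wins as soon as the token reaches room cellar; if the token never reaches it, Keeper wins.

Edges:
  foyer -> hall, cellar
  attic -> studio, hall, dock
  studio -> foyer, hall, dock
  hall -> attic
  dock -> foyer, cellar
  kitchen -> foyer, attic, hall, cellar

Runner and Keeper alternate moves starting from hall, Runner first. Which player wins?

Track states (vertex, player-to-move).
A0 = {(cellar,Runner), (cellar,Keeper)}
A1: add {(foyer,Runner), (dock,Runner), (kitchen,Runner)}.
A2: add {(dock,Keeper)}.
A3: add {(attic,Runner), (studio,Runner)}.
A4: add {(hall,Keeper)}.
A5 = A4; e.g. (foyer,Keeper) stays out. (hall,Runner) never enters ⇒ Keeper avoids the target.

Keeper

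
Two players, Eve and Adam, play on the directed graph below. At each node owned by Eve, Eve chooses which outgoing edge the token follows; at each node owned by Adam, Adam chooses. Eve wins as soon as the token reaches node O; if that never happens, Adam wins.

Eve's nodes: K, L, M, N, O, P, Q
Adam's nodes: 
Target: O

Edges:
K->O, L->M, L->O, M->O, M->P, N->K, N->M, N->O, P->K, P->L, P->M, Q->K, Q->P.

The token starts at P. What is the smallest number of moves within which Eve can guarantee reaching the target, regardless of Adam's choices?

A0 = {O}
A1: add {K, L, M, N} — K (Eve) has K→O; L (Eve) has L→O; M (Eve) has M→O; N (Eve) has N→O.
A2: add {P, Q} — P (Eve) has P→K; Q (Eve) has Q→K.
A2 = all vertices. Fixed point.
P enters the attractor at level 2, so Eve can force the target in 2 moves from there.

2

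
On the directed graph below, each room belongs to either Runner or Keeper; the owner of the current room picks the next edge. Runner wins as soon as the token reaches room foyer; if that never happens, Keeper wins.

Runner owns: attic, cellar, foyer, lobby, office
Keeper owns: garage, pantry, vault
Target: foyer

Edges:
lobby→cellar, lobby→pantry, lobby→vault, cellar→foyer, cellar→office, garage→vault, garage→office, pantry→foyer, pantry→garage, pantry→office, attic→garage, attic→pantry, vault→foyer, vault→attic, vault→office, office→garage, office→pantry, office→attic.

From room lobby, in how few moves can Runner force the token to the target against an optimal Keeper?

2

A0 = {foyer}
A1: add {cellar} — cellar (Runner) has cellar→foyer.
A2: add {lobby} — lobby (Runner) has lobby→cellar.
A3 = A2; e.g. garage (Keeper) can still go to vault. Fixed point.
lobby enters the attractor at level 2, so Runner can force the target in 2 moves from there.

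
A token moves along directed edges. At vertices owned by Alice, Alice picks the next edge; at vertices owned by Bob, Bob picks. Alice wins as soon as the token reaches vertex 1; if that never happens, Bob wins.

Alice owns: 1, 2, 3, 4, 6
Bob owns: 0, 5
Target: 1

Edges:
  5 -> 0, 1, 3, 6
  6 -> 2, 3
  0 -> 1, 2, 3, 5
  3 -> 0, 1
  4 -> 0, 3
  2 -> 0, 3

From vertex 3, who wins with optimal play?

Alice

A0 = {1}
A1: add {3} — 3 (Alice) has 3→1.
3 ∈ A1, so Alice can force the target.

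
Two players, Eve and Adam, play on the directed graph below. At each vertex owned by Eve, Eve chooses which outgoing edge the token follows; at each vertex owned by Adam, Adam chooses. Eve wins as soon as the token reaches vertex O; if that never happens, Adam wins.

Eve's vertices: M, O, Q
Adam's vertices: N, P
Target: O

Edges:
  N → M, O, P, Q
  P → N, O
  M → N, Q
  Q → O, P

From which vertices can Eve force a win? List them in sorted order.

M, O, Q

A0 = {O}
A1: add {Q} — Q (Eve) has Q→O.
A2: add {M} — M (Eve) has M→Q.
A3 = A2; e.g. N (Adam) can still go to P. Fixed point.
Eve's winning region = {M, O, Q}.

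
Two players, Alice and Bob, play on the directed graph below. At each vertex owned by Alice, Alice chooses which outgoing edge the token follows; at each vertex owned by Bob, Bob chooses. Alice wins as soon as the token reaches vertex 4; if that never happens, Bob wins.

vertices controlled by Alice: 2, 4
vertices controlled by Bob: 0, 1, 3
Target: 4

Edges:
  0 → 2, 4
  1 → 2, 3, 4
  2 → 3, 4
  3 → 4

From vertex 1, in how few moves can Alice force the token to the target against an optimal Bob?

A0 = {4}
A1: add {2, 3} — 2 (Alice) has 2→4; 3 (Bob): all of {4} already in.
A2: add {0, 1} — 0 (Bob): all of {2, 4} already in; 1 (Bob): all of {2, 3, 4} already in.
A2 = all vertices. Fixed point.
1 enters the attractor at level 2, so Alice can force the target in 2 moves from there.

2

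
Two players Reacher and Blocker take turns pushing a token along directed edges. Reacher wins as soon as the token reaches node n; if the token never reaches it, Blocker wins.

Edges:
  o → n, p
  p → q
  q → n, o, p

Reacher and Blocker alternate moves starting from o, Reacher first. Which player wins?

Track states (vertex, player-to-move).
A0 = {(n,Reacher), (n,Blocker)}
A1: add {(o,Reacher), (q,Reacher)}.
(o,Reacher) ∈ A1 ⇒ Reacher forces the target.

Reacher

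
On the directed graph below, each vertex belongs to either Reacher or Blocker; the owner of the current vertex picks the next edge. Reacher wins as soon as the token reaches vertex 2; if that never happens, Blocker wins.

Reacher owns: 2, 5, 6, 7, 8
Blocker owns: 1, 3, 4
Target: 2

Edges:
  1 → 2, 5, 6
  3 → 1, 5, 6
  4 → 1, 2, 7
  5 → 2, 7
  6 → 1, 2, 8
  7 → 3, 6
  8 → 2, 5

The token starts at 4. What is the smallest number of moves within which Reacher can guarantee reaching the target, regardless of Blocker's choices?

A0 = {2}
A1: add {5, 6, 8} — 5 (Reacher) has 5→2; 6 (Reacher) has 6→2; 8 (Reacher) has 8→2.
A2: add {1, 7} — 1 (Blocker): all of {2, 5, 6} already in; 7 (Reacher) has 7→6.
A3: add {3, 4} — 3 (Blocker): all of {1, 5, 6} already in; 4 (Blocker): all of {1, 2, 7} already in.
A3 = all vertices. Fixed point.
4 enters the attractor at level 3, so Reacher can force the target in 3 moves from there.

3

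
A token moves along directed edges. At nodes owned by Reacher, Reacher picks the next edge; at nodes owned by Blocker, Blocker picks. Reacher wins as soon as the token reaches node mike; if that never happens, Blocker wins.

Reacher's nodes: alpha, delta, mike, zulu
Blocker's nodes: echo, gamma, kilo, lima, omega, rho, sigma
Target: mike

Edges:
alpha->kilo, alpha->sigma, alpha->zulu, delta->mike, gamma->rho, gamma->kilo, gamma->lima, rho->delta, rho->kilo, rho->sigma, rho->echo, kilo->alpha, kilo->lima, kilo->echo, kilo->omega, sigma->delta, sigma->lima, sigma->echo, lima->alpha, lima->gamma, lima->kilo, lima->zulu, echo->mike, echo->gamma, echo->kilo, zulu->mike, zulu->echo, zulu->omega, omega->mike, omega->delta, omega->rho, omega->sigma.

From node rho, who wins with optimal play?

A0 = {mike}
A1: add {delta, zulu} — delta (Reacher) has delta→mike; zulu (Reacher) has zulu→mike.
A2: add {alpha} — alpha (Reacher) has alpha→zulu.
A3 = A2; e.g. gamma (Blocker) can still go to rho. Fixed point.
rho never enters the attractor, so Blocker can avoid the target forever.

Blocker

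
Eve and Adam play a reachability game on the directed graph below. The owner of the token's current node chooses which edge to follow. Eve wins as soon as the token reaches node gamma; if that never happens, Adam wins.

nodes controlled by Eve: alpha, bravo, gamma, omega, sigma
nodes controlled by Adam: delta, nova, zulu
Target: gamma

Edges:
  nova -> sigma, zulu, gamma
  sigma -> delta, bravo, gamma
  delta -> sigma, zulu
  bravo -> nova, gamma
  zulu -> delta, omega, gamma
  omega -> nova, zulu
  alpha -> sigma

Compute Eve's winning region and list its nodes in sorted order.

alpha, bravo, gamma, sigma

A0 = {gamma}
A1: add {bravo, sigma} — sigma (Eve) has sigma→gamma; bravo (Eve) has bravo→gamma.
A2: add {alpha} — alpha (Eve) has alpha→sigma.
A3 = A2; e.g. nova (Adam) can still go to zulu. Fixed point.
Eve's winning region = {alpha, bravo, gamma, sigma}.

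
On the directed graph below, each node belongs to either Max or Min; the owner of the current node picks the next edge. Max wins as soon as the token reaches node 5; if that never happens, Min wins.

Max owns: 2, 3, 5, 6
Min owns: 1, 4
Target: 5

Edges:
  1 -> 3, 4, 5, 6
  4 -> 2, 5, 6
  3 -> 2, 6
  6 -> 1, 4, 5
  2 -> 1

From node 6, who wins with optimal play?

Max

A0 = {5}
A1: add {6} — 6 (Max) has 6→5.
6 ∈ A1, so Max can force the target.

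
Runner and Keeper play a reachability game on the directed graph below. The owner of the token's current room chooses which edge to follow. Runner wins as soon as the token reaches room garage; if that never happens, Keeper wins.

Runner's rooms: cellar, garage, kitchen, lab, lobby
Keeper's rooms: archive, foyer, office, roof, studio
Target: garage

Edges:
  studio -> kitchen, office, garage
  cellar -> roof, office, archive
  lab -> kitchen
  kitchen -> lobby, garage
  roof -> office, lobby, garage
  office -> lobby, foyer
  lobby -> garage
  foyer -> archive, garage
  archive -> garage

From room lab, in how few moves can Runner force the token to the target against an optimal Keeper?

A0 = {garage}
A1: add {archive, kitchen, lobby} — kitchen (Runner) has kitchen→garage; lobby (Runner) has lobby→garage; archive (Keeper): all of {garage} already in.
A2: add {cellar, foyer, lab} — cellar (Runner) has cellar→archive; lab (Runner) has lab→kitchen; foyer (Keeper): all of {archive, garage} already in.
lab enters the attractor at level 2, so Runner can force the target in 2 moves from there.

2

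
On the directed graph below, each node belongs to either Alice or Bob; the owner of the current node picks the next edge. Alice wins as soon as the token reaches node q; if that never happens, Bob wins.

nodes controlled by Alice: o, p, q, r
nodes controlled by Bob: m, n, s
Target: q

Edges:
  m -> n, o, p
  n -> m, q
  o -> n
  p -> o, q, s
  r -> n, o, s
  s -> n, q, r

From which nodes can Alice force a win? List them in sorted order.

A0 = {q}
A1: add {p} — p (Alice) has p→q.
A2 = A1; e.g. m (Bob) can still go to n. Fixed point.
Alice's winning region = {p, q}.

p, q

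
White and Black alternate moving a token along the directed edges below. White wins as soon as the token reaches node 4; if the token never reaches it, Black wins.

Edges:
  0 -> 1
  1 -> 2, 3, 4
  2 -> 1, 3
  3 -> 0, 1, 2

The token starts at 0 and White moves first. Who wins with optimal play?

Track states (vertex, player-to-move).
A0 = {(4,White), (4,Black)}
A1: add {(1,White)}.
A2: add {(0,Black)}.
A3: add {(3,White)}.
A4: add {(2,Black)}.
A5 = A4; e.g. (0,White) stays out. (0,White) never enters ⇒ Black avoids the target.

Black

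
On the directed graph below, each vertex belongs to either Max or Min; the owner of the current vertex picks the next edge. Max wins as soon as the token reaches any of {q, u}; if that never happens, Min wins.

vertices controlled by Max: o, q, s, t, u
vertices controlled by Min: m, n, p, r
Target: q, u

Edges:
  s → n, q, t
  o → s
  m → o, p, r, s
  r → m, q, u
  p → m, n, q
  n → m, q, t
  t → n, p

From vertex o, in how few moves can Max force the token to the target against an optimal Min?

2

A0 = {q, u}
A1: add {s} — s (Max) has s→q.
A2: add {o} — o (Max) has o→s.
A3 = A2; e.g. m (Min) can still go to p. Fixed point.
o enters the attractor at level 2, so Max can force the target in 2 moves from there.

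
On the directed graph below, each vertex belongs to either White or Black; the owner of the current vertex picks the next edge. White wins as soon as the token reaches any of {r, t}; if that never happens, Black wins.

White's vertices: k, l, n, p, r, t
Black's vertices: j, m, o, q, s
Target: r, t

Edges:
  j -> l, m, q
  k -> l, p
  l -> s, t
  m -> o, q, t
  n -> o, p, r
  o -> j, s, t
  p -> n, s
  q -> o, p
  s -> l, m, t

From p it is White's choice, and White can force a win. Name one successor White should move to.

n

A0 = {r, t}
A1: add {l, n} — l (White) has l→t; n (White) has n→r.
A2: add {k, p} — k (White) has k→l; p (White) has p→n.
A3 = A2; e.g. j (Black) can still go to m. Fixed point.
From p, successor n is in the attractor (rank 1); the other successor s is not.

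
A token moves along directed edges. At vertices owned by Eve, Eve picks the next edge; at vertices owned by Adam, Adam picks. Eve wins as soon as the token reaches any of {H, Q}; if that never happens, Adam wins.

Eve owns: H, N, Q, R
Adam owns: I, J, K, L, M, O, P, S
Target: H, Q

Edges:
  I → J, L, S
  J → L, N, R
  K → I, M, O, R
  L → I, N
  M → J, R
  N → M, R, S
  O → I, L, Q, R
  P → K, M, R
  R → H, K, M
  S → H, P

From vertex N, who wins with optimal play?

Eve

A0 = {H, Q}
A1: add {R} — R (Eve) has R→H.
A2: add {N} — N (Eve) has N→R.
A3 = A2; e.g. I (Adam) can still go to J. Fixed point.
N ∈ A2, so Eve can force the target.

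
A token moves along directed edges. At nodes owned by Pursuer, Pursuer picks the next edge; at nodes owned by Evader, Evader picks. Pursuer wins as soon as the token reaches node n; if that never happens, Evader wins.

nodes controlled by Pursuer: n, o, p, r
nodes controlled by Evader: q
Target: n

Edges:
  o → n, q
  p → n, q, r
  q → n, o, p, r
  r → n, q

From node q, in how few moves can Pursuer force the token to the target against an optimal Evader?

A0 = {n}
A1: add {o, p, r} — o (Pursuer) has o→n; p (Pursuer) has p→n; r (Pursuer) has r→n.
A2: add {q} — q (Evader): all of {n, o, p, r} already in.
A2 = all vertices. Fixed point.
q enters the attractor at level 2, so Pursuer can force the target in 2 moves from there.

2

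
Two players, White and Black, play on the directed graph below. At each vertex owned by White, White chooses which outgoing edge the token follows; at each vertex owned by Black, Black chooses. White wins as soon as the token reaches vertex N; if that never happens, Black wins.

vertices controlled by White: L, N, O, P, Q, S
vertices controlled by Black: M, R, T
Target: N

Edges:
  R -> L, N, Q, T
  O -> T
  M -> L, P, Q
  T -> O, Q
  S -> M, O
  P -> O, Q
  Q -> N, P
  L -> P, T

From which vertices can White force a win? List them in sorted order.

L, M, N, P, Q, S

A0 = {N}
A1: add {Q} — Q (White) has Q→N.
A2: add {P} — P (White) has P→Q.
A3: add {L} — L (White) has L→P.
A4: add {M} — M (Black): all of {L, P, Q} already in.
A5: add {S} — S (White) has S→M.
A6 = A5; e.g. O (White) has no edge into A5. Fixed point.
White's winning region = {L, M, N, P, Q, S}.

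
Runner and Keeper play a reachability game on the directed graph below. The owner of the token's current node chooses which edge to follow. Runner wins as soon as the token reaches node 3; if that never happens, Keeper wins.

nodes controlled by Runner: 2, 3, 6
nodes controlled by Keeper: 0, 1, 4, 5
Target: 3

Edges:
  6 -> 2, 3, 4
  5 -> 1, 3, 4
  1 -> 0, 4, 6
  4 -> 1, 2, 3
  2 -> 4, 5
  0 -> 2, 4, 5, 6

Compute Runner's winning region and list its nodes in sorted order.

A0 = {3}
A1: add {6} — 6 (Runner) has 6→3.
A2 = A1; e.g. 0 (Keeper) can still go to 2. Fixed point.
Runner's winning region = {3, 6}.

3, 6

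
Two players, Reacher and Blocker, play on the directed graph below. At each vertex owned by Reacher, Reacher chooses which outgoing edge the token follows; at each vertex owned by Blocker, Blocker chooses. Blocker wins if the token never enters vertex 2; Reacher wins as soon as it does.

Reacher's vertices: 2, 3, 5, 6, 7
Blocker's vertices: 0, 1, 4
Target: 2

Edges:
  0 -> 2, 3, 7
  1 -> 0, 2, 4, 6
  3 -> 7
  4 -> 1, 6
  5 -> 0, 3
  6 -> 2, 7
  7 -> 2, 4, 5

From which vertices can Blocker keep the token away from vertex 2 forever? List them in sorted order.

1, 4

A0 = {2}
A1: add {6, 7} — 6 (Reacher) has 6→2; 7 (Reacher) has 7→2.
A2: add {3} — 3 (Reacher) has 3→7.
A3: add {0, 5} — 0 (Blocker): all of {2, 3, 7} already in; 5 (Reacher) has 5→3.
A4 = A3; e.g. 1 (Blocker) can still go to 4. Fixed point.
Reacher's attractor = {0, 2, 3, 5, 6, 7}; Blocker avoids the target exactly from the complement.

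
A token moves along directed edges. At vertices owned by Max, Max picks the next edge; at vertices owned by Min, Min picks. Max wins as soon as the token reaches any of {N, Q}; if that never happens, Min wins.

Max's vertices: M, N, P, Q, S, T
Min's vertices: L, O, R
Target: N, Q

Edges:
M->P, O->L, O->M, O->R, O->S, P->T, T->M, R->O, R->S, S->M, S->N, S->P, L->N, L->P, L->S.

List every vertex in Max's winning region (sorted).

N, Q, S

A0 = {N, Q}
A1: add {S} — S (Max) has S→N.
A2 = A1; e.g. L (Min) can still go to P. Fixed point.
Max's winning region = {N, Q, S}.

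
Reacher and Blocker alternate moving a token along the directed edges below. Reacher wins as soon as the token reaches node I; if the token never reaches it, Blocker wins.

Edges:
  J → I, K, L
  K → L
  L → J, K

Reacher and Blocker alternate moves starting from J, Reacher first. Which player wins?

Track states (vertex, player-to-move).
A0 = {(I,Reacher), (I,Blocker)}
A1: add {(J,Reacher)}.
(J,Reacher) ∈ A1 ⇒ Reacher forces the target.

Reacher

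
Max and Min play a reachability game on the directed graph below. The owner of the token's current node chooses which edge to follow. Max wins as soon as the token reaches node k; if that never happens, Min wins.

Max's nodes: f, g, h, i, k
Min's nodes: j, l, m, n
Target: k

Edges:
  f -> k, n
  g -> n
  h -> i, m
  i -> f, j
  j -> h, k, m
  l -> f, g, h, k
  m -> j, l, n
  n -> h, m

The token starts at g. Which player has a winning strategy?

Min

A0 = {k}
A1: add {f} — f (Max) has f→k.
A2: add {i} — i (Max) has i→f.
A3: add {h} — h (Max) has h→i.
A4 = A3; e.g. g (Max) has no edge into A3. Fixed point.
g never enters the attractor, so Min can avoid the target forever.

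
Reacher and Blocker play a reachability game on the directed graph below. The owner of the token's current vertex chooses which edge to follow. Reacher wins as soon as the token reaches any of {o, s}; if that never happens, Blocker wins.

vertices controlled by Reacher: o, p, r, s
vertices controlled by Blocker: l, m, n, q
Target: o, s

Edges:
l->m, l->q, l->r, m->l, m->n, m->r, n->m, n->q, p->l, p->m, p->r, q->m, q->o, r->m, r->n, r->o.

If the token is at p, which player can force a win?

A0 = {o, s}
A1: add {r} — r (Reacher) has r→o.
A2: add {p} — p (Reacher) has p→r.
A3 = A2; e.g. l (Blocker) can still go to m. Fixed point.
p ∈ A2, so Reacher can force the target.

Reacher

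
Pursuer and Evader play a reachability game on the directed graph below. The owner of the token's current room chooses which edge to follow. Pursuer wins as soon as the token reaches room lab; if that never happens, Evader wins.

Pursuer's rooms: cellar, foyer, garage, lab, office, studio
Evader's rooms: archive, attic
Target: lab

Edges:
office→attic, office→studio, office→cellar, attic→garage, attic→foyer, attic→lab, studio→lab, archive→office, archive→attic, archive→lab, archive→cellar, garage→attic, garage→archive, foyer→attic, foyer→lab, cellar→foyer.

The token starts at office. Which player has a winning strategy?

A0 = {lab}
A1: add {foyer, studio} — studio (Pursuer) has studio→lab; foyer (Pursuer) has foyer→lab.
A2: add {cellar, office} — office (Pursuer) has office→studio; cellar (Pursuer) has cellar→foyer.
A3 = A2; e.g. attic (Evader) can still go to garage. Fixed point.
office ∈ A2, so Pursuer can force the target.

Pursuer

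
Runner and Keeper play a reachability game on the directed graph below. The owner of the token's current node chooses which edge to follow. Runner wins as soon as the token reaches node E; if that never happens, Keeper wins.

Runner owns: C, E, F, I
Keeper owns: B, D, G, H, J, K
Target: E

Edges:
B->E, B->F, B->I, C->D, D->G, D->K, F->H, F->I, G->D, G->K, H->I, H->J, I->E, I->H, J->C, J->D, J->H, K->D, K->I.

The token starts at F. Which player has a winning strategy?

A0 = {E}
A1: add {I} — I (Runner) has I→E.
A2: add {F} — F (Runner) has F→I.
F ∈ A2, so Runner can force the target.

Runner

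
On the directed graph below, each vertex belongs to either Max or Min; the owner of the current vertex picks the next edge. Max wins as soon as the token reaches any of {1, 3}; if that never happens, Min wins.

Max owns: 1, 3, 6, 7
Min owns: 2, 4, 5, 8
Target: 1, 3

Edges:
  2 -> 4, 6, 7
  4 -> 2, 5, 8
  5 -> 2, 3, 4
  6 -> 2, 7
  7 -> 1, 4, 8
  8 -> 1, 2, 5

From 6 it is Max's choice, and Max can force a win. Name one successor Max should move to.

7

A0 = {1, 3}
A1: add {7} — 7 (Max) has 7→1.
A2: add {6} — 6 (Max) has 6→7.
A3 = A2; e.g. 2 (Min) can still go to 4. Fixed point.
From 6, successor 7 is in the attractor (rank 1); the other successor 2 is not.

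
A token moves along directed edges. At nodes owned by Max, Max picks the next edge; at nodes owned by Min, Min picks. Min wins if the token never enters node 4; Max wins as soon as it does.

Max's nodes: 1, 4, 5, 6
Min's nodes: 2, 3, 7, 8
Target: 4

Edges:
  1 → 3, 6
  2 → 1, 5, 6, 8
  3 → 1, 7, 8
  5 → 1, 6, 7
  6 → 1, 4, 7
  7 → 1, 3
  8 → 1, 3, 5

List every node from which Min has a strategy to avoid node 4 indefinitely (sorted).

2, 3, 7, 8

A0 = {4}
A1: add {6} — 6 (Max) has 6→4.
A2: add {1, 5} — 1 (Max) has 1→6; 5 (Max) has 5→6.
A3 = A2; e.g. 2 (Min) can still go to 8. Fixed point.
Max's attractor = {1, 4, 5, 6}; Min avoids the target exactly from the complement.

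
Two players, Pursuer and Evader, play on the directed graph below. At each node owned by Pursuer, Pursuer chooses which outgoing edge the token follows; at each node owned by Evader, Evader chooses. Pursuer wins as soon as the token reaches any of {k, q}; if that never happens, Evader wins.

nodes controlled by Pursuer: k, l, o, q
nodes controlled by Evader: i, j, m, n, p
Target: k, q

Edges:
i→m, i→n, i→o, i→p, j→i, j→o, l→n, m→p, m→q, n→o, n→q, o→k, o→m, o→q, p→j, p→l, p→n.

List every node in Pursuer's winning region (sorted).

k, l, n, o, q

A0 = {k, q}
A1: add {o} — o (Pursuer) has o→k.
A2: add {n} — n (Evader): all of {o, q} already in.
A3: add {l} — l (Pursuer) has l→n.
A4 = A3; e.g. i (Evader) can still go to m. Fixed point.
Pursuer's winning region = {k, l, n, o, q}.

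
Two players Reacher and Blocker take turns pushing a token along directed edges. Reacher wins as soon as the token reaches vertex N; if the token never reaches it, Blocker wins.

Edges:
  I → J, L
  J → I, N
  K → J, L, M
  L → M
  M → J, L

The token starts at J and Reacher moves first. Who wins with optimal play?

Track states (vertex, player-to-move).
A0 = {(N,Reacher), (N,Blocker)}
A1: add {(J,Reacher)}.
(J,Reacher) ∈ A1 ⇒ Reacher forces the target.

Reacher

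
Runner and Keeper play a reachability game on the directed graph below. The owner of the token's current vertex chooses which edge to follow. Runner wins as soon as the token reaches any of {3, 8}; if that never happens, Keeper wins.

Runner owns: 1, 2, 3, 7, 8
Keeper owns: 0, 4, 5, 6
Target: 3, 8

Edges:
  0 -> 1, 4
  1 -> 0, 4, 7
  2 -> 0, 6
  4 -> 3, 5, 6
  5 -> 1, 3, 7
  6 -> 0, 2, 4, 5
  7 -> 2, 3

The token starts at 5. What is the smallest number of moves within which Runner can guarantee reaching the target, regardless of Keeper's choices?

A0 = {3, 8}
A1: add {7} — 7 (Runner) has 7→3.
A2: add {1} — 1 (Runner) has 1→7.
A3: add {5} — 5 (Keeper): all of {1, 3, 7} already in.
A4 = A3; e.g. 0 (Keeper) can still go to 4. Fixed point.
5 enters the attractor at level 3, so Runner can force the target in 3 moves from there.

3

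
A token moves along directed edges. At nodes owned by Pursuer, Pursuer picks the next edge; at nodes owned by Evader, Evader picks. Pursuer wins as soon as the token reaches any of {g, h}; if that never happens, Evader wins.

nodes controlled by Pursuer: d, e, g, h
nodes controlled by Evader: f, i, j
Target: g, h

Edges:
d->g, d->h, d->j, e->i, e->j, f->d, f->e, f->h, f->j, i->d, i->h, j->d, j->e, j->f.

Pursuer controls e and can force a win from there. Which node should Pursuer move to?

i

A0 = {g, h}
A1: add {d} — d (Pursuer) has d→g.
A2: add {i} — i (Evader): all of {d, h} already in.
A3: add {e} — e (Pursuer) has e→i.
A4 = A3; e.g. f (Evader) can still go to j. Fixed point.
From e, successor i is in the attractor (rank 2); the other successor j is not.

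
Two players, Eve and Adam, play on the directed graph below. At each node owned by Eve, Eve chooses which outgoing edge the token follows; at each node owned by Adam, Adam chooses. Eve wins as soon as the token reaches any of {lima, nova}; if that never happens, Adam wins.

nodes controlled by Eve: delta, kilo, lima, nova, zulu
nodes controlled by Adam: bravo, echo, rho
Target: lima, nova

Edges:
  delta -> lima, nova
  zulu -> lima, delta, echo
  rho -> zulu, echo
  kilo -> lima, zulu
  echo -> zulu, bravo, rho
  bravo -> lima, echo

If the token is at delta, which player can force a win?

Eve

A0 = {lima, nova}
A1: add {delta, kilo, zulu} — zulu (Eve) has zulu→lima; delta (Eve) has delta→lima; kilo (Eve) has kilo→lima.
A2 = A1; e.g. bravo (Adam) can still go to echo. Fixed point.
delta ∈ A1, so Eve can force the target.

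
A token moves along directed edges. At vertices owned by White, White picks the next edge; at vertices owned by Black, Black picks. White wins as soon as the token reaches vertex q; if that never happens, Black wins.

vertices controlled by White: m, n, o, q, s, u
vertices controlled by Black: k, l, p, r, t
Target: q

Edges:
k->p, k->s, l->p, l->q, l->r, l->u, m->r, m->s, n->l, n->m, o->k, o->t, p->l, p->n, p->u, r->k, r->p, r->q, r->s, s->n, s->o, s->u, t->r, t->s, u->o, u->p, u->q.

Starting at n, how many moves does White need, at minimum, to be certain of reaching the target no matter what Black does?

A0 = {q}
A1: add {u} — u (White) has u→q.
A2: add {s} — s (White) has s→u.
A3: add {m} — m (White) has m→s.
A4: add {n} — n (White) has n→m.
A5 = A4; e.g. k (Black) can still go to p. Fixed point.
n enters the attractor at level 4, so White can force the target in 4 moves from there.

4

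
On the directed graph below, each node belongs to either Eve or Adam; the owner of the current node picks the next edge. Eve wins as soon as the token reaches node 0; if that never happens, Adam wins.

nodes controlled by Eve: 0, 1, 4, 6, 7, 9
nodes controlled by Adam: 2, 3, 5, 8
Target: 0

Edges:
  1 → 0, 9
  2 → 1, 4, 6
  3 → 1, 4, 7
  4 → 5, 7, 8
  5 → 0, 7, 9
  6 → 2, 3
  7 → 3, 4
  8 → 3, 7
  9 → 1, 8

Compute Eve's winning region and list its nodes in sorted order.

A0 = {0}
A1: add {1} — 1 (Eve) has 1→0.
A2: add {9} — 9 (Eve) has 9→1.
A3 = A2; e.g. 2 (Adam) can still go to 4. Fixed point.
Eve's winning region = {0, 1, 9}.

0, 1, 9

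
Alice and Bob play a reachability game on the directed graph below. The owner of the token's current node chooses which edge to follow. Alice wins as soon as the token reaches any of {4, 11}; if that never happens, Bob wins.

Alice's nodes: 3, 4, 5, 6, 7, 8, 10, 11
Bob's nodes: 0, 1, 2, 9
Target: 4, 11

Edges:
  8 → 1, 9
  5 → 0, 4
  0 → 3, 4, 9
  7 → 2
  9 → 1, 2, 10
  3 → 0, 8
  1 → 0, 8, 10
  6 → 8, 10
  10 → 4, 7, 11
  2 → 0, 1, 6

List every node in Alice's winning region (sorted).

A0 = {4, 11}
A1: add {5, 10} — 5 (Alice) has 5→4; 10 (Alice) has 10→4.
A2: add {6} — 6 (Alice) has 6→10.
A3 = A2; e.g. 0 (Bob) can still go to 3. Fixed point.
Alice's winning region = {4, 5, 6, 10, 11}.

4, 5, 6, 10, 11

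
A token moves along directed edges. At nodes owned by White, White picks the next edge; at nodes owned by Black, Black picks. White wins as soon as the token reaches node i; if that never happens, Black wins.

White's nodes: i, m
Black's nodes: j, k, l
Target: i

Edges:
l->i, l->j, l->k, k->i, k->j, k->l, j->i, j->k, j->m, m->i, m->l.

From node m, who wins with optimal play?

A0 = {i}
A1: add {m} — m (White) has m→i.
A2 = A1; e.g. j (Black) can still go to k. Fixed point.
m ∈ A1, so White can force the target.

White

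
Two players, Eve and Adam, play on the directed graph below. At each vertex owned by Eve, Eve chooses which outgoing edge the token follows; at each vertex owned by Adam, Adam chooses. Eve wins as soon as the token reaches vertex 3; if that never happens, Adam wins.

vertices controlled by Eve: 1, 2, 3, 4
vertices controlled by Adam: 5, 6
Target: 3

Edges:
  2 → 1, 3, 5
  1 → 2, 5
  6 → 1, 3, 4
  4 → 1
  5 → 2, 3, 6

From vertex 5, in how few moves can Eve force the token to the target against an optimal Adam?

5

A0 = {3}
A1: add {2} — 2 (Eve) has 2→3.
A2: add {1} — 1 (Eve) has 1→2.
A3: add {4} — 4 (Eve) has 4→1.
A4: add {6} — 6 (Adam): all of {1, 3, 4} already in.
A5: add {5} — 5 (Adam): all of {2, 3, 6} already in.
A5 = all vertices. Fixed point.
5 enters the attractor at level 5, so Eve can force the target in 5 moves from there.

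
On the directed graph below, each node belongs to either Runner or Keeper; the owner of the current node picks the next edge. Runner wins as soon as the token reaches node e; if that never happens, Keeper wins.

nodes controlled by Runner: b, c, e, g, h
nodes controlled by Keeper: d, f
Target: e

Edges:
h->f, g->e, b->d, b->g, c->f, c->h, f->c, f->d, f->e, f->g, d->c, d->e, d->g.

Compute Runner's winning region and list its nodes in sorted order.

A0 = {e}
A1: add {g} — g (Runner) has g→e.
A2: add {b} — b (Runner) has b→g.
A3 = A2; e.g. c (Runner) has no edge into A2. Fixed point.
Runner's winning region = {b, e, g}.

b, e, g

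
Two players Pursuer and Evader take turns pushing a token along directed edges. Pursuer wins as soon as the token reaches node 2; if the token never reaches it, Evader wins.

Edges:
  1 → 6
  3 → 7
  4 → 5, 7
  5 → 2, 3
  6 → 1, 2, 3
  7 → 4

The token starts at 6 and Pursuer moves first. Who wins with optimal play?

Track states (vertex, player-to-move).
A0 = {(2,Pursuer), (2,Evader)}
A1: add {(5,Pursuer), (6,Pursuer)}.
(6,Pursuer) ∈ A1 ⇒ Pursuer forces the target.

Pursuer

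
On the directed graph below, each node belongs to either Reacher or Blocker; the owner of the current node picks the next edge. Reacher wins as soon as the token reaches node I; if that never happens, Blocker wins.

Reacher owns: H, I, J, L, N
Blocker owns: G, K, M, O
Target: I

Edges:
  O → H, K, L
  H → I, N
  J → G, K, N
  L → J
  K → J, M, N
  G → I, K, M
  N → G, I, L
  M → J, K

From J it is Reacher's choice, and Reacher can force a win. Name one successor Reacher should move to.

A0 = {I}
A1: add {H, N} — H (Reacher) has H→I; N (Reacher) has N→I.
A2: add {J} — J (Reacher) has J→N.
A3: add {L} — L (Reacher) has L→J.
A4 = A3; e.g. G (Blocker) can still go to K. Fixed point.
From J, successor N is in the attractor (rank 1); the other successors G, K are not.

N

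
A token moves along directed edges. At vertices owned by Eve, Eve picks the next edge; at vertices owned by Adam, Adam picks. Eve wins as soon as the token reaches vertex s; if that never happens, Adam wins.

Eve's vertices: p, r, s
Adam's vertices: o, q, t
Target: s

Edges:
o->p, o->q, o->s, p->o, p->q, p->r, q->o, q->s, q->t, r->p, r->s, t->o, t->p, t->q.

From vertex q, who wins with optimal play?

Adam

A0 = {s}
A1: add {r} — r (Eve) has r→s.
A2: add {p} — p (Eve) has p→r.
A3 = A2; e.g. o (Adam) can still go to q. Fixed point.
q never enters the attractor, so Adam can avoid the target forever.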